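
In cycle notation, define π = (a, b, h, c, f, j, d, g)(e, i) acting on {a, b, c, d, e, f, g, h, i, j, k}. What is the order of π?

8

The cycle type of π is (8, 2, 1).
The order of π is the least common multiple of its cycle lengths: lcm(8, 2) = 8.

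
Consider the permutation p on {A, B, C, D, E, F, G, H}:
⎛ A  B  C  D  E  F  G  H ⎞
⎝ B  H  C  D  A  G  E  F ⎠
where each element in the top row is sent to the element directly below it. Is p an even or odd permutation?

In disjoint-cycle form the cycle lengths are 6, 1, 1.
A cycle is odd iff its length is even; p has 1 even-length cycle, so sgn(p) = (−1)^1 and p is odd.

odd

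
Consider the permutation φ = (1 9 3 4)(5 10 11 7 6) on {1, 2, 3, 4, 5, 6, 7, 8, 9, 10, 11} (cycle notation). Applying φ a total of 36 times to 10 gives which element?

11

10 lies in the 5-cycle (5 10 11 7 6).
Since the cycle has length 5, φ^36 acts on it the same as φ^1 (36 mod 5 = 1).
Stepping 1 place around the cycle: 10 → 11.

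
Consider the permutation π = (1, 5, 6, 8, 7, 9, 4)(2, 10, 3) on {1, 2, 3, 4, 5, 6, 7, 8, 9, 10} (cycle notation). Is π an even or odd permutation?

even

The cycle lengths are 7, 3.
A cycle of length ℓ contributes ℓ−1 transpositions, so π is a product of 6 + 2 = 8 transpositions — even.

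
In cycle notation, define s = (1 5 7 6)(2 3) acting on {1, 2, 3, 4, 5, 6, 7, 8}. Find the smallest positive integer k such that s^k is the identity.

4

The disjoint cycles have lengths 4, 2, 1, 1.
The order is lcm(4, 2) = 4.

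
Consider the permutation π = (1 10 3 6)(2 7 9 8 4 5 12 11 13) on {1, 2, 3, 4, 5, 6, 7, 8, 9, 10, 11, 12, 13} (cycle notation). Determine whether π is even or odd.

odd

The cycle lengths are 9, 4.
A cycle is odd iff its length is even; π has 1 even-length cycle, so sgn(π) = (−1)^1 and π is odd.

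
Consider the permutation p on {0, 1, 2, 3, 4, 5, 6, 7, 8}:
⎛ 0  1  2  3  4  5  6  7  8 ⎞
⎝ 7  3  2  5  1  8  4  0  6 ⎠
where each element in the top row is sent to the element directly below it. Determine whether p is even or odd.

In disjoint-cycle form the cycle lengths are 6, 2, 1.
A cycle is odd iff its length is even; p has 2 even-length cycles, so sgn(p) = (−1)^2 and p is even.

even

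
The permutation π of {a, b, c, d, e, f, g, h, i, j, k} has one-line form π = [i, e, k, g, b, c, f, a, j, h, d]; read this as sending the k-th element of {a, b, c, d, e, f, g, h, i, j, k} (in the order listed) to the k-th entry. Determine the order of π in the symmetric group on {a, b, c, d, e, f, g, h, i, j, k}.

Writing π as disjoint cycles, the cycle lengths are 5, 4, 2.
The order is lcm(5, 4, 2) = 20.

20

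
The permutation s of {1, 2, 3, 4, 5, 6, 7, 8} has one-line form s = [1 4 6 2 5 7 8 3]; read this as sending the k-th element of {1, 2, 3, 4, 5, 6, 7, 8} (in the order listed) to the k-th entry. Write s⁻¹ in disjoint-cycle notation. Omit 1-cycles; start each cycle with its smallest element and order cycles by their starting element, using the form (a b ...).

(2 4)(3 8 7 6)

The cycle decomposition of s is (2 4)(3 6 7 8).
Reversing each cycle (and rotating so the smallest element leads) gives s⁻¹ = (2 4)(3 8 7 6).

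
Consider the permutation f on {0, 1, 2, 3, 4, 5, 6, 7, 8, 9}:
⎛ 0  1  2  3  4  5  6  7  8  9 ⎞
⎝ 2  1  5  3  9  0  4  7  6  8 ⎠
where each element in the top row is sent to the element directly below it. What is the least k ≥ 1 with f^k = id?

12

Writing f as disjoint cycles, the cycle lengths are 4, 3, 1, 1, 1.
The order is lcm(4, 3) = 12.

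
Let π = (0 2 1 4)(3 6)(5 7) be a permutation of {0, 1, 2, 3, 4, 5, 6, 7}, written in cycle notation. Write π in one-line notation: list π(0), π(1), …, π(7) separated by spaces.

Each element maps to the next entry in its cycle (wrapping to the front): 0→2, 1→4, 2→1, 3→6, 4→0, 5→7, 6→3, 7→5.
Listing these in domain order gives 2 4 1 6 0 7 3 5.

2 4 1 6 0 7 3 5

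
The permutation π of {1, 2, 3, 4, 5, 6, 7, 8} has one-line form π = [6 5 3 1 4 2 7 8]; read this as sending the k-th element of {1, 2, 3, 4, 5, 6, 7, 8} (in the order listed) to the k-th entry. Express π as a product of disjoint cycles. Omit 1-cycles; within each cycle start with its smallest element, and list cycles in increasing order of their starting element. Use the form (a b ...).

Start at 1 and follow images: 1 → 6 → 2 → 5 → 4 → 1, giving the cycle (1 6 2 5 4).
Continuing from each remaining unvisited element yields (1 6 2 5 4).

(1 6 2 5 4)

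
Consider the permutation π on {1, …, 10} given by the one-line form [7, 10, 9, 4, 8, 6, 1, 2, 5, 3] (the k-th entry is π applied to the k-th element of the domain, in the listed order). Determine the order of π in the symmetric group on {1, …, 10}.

6

The disjoint-cycle form of π has cycle lengths 6, 2, 1, 1.
The order of π is the least common multiple of its cycle lengths: lcm(6, 2) = 6.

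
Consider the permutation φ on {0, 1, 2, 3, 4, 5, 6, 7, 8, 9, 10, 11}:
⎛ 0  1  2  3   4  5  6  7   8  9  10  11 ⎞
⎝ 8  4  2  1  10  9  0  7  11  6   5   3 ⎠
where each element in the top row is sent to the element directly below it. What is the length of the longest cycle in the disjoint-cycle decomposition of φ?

10

Decomposing into disjoint cycles gives (0 8 11 3 1 4 10 5 9 6); the longest has length 10.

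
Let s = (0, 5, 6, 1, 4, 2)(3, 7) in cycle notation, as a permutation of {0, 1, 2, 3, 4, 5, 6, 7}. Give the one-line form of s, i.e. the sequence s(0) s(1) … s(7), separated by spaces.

5 4 0 7 2 6 1 3

Reading each image from the cycles: 0→5, 1→4, 2→0, 3→7, 4→2, 5→6, 6→1, 7→3.
So the one-line form is 5 4 0 7 2 6 1 3.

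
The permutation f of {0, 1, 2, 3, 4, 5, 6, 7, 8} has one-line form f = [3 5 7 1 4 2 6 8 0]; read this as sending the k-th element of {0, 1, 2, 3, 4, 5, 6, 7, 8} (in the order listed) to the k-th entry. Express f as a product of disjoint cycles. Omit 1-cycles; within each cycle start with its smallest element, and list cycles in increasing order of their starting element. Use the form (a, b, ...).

Start at 0 and follow images: 0 → 3 → 1 → 5 → 2 → 7 → 8 → 0, giving the cycle (0, 3, 1, 5, 2, 7, 8).
Repeating from the next unused element and collecting all non-trivial cycles gives (0, 3, 1, 5, 2, 7, 8).

(0, 3, 1, 5, 2, 7, 8)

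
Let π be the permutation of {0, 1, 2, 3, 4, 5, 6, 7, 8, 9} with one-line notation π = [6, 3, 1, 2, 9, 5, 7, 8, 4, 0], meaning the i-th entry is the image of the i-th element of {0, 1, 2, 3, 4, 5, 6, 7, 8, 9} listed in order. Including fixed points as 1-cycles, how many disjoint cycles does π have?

3

The cycle decomposition is (0 6 7 8 4 9)(1 3 2)(5), which has 3 cycles (counting 1-cycles).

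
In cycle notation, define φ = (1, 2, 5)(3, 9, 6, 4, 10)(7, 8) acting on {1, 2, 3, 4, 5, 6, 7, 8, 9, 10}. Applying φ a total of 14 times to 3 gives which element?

10

3 lies in the 5-cycle (3, 9, 6, 4, 10).
Powers repeat with period 5 on this cycle, and 14 mod 5 = 4, so φ^14(3) = φ^4(3).
Stepping 4 places around the cycle: 3 → 9 → 6 → 4 → 10.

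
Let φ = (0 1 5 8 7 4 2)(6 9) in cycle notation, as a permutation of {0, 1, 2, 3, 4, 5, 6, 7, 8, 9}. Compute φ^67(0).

0 lies in the 7-cycle (0 1 5 8 7 4 2).
Since the cycle has length 7, φ^67 acts on it the same as φ^4 (67 mod 7 = 4).
Advancing 4 steps from 0: 0 → 1 → 5 → 8 → 7.

7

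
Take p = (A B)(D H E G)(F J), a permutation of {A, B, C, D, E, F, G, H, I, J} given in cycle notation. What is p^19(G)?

E

G lies in the 4-cycle (D H E G).
On a 4-cycle, p^4 is the identity, so p^19 = p^3 there (19 ≡ 3 mod 4).
Advancing 3 steps from G: G → D → H → E.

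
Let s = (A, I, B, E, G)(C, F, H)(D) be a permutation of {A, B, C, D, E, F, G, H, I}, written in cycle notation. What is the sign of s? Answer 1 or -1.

The cycle lengths are 5, 3, 1.
A cycle is odd iff its length is even; s has 0 even-length cycles, so sgn(s) = (−1)^0 and s is even.

1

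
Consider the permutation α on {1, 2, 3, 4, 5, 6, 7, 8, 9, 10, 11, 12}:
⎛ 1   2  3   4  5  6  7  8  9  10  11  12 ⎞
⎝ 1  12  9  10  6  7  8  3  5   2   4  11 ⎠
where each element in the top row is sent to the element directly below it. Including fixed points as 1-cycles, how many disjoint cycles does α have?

3

The cycle decomposition is (1)(2, 12, 11, 4, 10)(3, 9, 5, 6, 7, 8), which has 3 cycles (counting 1-cycles).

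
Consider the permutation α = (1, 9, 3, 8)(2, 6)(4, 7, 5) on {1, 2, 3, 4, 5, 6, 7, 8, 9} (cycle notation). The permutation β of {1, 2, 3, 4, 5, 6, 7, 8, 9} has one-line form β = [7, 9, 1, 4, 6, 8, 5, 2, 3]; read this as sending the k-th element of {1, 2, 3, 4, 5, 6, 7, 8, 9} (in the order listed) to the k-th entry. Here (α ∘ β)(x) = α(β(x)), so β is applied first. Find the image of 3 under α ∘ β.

First apply β: β(3) = 1, then α(1) = 9. Thus (α ∘ β)(3) = 9.

9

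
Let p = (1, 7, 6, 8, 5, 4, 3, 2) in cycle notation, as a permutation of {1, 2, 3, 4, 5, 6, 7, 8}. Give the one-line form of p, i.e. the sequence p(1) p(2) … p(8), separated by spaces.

Reading each image from the cycles: 1→7, 2→1, 3→2, 4→3, 5→4, 6→8, 7→6, 8→5.
Listing these in domain order gives 7 1 2 3 4 8 6 5.

7 1 2 3 4 8 6 5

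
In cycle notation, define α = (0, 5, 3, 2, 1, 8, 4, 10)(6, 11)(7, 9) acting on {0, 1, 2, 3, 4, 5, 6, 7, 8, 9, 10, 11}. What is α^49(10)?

0

10 lies in the 8-cycle (0, 5, 3, 2, 1, 8, 4, 10).
Since the cycle has length 8, α^49 acts on it the same as α^1 (49 mod 8 = 1).
Advancing 1 step from 10: 10 → 0.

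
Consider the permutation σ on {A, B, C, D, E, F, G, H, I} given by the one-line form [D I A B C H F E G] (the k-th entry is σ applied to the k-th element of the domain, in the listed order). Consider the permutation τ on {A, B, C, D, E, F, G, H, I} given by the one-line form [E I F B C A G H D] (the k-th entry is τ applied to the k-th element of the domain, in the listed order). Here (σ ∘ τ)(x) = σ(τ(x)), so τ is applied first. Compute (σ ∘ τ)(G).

F

First apply τ: τ(G) = G, then σ(G) = F. Thus (σ ∘ τ)(G) = F.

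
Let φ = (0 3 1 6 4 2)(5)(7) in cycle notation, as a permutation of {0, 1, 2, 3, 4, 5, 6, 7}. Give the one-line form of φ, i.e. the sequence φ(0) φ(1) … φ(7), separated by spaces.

3 6 0 1 2 5 4 7

Image by image: 0→3, 1→6, 2→0, 3→1, 4→2, 5→5, 6→4, 7→7.
So the one-line form is 3 6 0 1 2 5 4 7.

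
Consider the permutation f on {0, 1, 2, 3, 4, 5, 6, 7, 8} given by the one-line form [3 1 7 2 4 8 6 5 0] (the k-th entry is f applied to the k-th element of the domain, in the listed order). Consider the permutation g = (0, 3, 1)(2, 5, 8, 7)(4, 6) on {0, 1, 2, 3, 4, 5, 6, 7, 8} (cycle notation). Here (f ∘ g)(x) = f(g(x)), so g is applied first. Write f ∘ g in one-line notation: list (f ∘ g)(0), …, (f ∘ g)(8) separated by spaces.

2 3 8 1 6 0 4 7 5

(f ∘ g)(x) = f(g(x)). Computing each image: f(g(0)) = f(3) = 2, f(g(1)) = f(0) = 3, f(g(2)) = f(5) = 8, f(g(3)) = f(1) = 1, f(g(4)) = f(6) = 6, f(g(5)) = f(8) = 0, f(g(6)) = f(4) = 4, f(g(7)) = f(2) = 7, f(g(8)) = f(7) = 5.
Hence f ∘ g = [2 3 8 1 6 0 4 7 5].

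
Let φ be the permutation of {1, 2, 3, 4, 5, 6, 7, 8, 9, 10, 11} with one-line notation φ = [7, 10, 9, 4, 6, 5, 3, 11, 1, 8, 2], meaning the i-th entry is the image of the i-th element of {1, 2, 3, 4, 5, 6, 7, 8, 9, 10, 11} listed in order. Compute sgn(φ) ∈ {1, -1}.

In disjoint-cycle form the cycle lengths are 4, 4, 2, 1.
A cycle of length ℓ contributes ℓ−1 transpositions, so φ is a product of 3 + 3 + 1 = 7 transpositions — odd.

-1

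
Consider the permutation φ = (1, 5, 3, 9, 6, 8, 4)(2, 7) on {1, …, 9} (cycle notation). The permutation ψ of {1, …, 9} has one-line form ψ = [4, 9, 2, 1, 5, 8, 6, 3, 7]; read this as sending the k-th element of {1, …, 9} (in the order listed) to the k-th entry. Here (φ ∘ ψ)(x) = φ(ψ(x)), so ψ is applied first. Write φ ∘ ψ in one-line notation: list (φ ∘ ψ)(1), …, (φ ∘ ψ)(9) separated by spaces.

1 6 7 5 3 4 8 9 2

(φ ∘ ψ)(x) = φ(ψ(x)). Computing each image: φ(ψ(1)) = φ(4) = 1, φ(ψ(2)) = φ(9) = 6, φ(ψ(3)) = φ(2) = 7, φ(ψ(4)) = φ(1) = 5, φ(ψ(5)) = φ(5) = 3, φ(ψ(6)) = φ(8) = 4, φ(ψ(7)) = φ(6) = 8, φ(ψ(8)) = φ(3) = 9, φ(ψ(9)) = φ(7) = 2.
Hence φ ∘ ψ = [1 6 7 5 3 4 8 9 2].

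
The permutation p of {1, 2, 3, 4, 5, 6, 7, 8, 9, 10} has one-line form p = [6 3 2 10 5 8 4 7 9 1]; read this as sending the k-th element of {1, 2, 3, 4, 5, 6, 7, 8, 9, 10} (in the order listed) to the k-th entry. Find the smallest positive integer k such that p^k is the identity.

Decomposing into disjoint cycles gives cycle lengths 6, 2, 1, 1.
Since disjoint cycles commute, ord(p) = lcm(6, 2) = 6.

6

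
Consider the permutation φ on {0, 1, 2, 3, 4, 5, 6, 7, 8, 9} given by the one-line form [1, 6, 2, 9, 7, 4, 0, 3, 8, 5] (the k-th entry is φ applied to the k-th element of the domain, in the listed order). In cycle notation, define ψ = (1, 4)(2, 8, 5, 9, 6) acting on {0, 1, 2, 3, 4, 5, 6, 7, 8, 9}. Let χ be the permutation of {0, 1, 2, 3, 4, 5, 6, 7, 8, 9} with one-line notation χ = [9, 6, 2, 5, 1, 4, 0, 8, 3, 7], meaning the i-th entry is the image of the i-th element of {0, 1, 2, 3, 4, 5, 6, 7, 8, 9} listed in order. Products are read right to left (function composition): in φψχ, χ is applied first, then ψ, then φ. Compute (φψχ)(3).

Chase 3: χ(3) = 5; ψ(5) = 9; φ(9) = 5. Hence (φψχ)(3) = 5.

5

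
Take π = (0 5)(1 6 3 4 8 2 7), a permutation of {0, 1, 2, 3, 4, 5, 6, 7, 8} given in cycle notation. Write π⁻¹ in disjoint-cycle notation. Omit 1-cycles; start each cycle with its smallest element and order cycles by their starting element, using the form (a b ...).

(0 5)(1 7 2 8 4 3 6)

The inverse reverses each cycle.
Reversing each cycle of π and rotating so the smallest element leads gives (0 5)(1 7 2 8 4 3 6).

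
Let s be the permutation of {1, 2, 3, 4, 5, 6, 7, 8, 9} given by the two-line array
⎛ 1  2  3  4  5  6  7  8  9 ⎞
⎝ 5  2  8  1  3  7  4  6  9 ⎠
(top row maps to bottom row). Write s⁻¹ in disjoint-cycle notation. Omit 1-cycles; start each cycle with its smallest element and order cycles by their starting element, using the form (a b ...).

First write s in disjoint cycles: (1 5 3 8 6 7 4).
The inverse reverses every cycle; in canonical form, s⁻¹ = (1 4 7 6 8 3 5).

(1 4 7 6 8 3 5)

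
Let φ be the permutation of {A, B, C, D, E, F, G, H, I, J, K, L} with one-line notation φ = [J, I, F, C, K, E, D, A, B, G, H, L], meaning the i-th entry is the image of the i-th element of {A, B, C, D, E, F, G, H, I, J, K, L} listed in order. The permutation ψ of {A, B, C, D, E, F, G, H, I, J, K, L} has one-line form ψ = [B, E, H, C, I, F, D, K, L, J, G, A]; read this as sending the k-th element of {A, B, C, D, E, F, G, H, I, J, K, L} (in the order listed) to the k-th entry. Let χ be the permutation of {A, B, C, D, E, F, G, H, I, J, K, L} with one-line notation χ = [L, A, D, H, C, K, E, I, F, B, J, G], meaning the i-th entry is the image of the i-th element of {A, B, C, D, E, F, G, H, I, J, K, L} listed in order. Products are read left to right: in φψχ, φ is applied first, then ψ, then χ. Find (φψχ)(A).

Apply the permutations in order: φ(A) = J, then ψ(J) = J, then χ(J) = B. So (φψχ)(A) = B.

B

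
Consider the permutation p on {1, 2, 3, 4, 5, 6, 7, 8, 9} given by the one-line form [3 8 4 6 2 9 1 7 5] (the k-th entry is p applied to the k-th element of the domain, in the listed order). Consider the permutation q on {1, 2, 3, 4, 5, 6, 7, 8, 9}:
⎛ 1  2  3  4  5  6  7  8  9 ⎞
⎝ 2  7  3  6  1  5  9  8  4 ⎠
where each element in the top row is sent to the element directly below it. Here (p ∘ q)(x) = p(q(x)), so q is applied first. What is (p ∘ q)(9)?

q(9) = 4, then p(4) = 6; composing gives (p ∘ q)(9) = 6.

6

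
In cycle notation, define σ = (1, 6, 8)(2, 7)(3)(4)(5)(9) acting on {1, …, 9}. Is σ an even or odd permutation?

The cycle lengths are 3, 2, 1, 1, 1, 1.
A cycle of length ℓ contributes ℓ−1 transpositions, so σ is a product of 2 + 1 = 3 transpositions — odd.

odd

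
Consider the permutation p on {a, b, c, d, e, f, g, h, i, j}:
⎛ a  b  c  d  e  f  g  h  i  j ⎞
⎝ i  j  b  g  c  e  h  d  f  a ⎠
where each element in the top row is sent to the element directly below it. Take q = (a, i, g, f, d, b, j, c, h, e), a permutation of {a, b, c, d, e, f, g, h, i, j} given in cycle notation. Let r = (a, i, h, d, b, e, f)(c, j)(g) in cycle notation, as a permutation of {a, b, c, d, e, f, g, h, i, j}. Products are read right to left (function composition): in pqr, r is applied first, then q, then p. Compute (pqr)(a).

Chase a: r(a) = i; q(i) = g; p(g) = h. Hence (pqr)(a) = h.

h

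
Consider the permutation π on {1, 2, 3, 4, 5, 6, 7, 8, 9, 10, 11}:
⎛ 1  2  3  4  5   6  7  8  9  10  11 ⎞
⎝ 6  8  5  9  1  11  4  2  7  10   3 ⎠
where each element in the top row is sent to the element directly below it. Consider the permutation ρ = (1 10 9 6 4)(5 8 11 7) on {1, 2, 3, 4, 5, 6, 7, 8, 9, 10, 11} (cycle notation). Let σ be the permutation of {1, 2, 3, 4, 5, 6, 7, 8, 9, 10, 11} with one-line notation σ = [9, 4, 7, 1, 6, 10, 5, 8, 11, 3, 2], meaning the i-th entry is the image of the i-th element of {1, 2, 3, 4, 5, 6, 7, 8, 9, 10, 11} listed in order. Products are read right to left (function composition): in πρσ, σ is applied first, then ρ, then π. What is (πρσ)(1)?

11

(πρσ)(1) = π(ρ(σ(1))). σ(1) = 9, then ρ(9) = 6, then π(6) = 11, so the result is 11.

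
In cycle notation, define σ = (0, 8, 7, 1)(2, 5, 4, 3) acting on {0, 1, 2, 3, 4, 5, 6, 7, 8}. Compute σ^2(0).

0 lies in the 4-cycle (0, 8, 7, 1).
Stepping 2 places around the cycle: 0 → 8 → 7.

7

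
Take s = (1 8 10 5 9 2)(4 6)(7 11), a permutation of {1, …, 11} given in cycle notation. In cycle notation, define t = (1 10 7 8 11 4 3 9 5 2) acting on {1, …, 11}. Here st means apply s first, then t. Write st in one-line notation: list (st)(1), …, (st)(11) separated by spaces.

11 10 9 6 5 3 4 7 1 2 8

Chase each element through s then t: 1 → 8 → 11; 2 → 1 → 10; 3 → 3 → 9; 4 → 6 → 6; 5 → 9 → 5; 6 → 4 → 3; 7 → 11 → 4; 8 → 10 → 7; 9 → 2 → 1; 10 → 5 → 2; 11 → 7 → 8.
Collecting the images, st = [11 10 9 6 5 3 4 7 1 2 8].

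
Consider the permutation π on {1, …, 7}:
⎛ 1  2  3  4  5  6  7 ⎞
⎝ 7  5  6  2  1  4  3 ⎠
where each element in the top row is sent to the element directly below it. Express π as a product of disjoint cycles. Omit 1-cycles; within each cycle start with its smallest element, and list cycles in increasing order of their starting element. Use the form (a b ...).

From 1: 1 → 7 → 3 → 6 → 4 → 2 → 5 → 1, closing the cycle (1 7 3 6 4 2 5).
Continuing from each remaining unvisited element yields (1 7 3 6 4 2 5).

(1 7 3 6 4 2 5)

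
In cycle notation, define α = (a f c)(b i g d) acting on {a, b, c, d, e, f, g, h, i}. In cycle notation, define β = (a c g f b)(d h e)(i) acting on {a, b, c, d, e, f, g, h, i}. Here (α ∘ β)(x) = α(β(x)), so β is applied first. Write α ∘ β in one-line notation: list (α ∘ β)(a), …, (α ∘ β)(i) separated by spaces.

For each element, apply β then α: a → c → a; b → a → f; c → g → d; d → h → h; e → d → b; f → b → i; g → f → c; h → e → e; i → i → g.
Collecting the images, α ∘ β = [a f d h b i c e g].

a f d h b i c e g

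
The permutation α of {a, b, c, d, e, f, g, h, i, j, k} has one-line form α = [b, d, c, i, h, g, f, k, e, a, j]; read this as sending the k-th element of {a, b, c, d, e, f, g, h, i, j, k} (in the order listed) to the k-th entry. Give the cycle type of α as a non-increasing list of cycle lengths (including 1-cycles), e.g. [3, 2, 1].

The disjoint cycles are (a b d i e h k j)(c)(f g), with lengths 8, 2, 1 in non-increasing order.

[8, 2, 1]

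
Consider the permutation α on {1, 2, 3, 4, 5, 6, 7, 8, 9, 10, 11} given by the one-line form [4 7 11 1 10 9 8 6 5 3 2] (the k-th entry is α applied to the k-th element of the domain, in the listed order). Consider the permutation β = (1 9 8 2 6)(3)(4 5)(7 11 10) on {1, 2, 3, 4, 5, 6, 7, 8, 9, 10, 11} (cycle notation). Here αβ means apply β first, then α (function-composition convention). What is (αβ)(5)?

1

(αβ)(5) = α(β(5)). β(5) = 4, then α(4) = 1. So (αβ)(5) = 1.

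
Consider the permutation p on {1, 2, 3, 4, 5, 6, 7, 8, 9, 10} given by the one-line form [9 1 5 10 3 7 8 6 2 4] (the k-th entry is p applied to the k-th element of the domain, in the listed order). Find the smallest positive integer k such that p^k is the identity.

6

Decomposing into disjoint cycles gives cycle lengths 3, 3, 2, 2.
The order is lcm(3, 3, 2, 2) = 6.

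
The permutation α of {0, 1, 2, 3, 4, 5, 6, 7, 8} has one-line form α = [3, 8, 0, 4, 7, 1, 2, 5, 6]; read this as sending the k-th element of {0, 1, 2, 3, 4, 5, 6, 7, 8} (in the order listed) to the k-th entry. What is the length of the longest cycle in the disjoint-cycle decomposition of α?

Decomposing into disjoint cycles gives (0, 3, 4, 7, 5, 1, 8, 6, 2); the longest has length 9.

9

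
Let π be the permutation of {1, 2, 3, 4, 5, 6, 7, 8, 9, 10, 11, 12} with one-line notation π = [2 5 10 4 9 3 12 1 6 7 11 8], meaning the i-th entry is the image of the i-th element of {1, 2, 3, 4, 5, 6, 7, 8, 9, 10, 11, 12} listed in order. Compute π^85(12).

Tracing 12 → 8 → … returns to 12 after 10 steps, so 12 lies in a 10-cycle (1, 2, 5, 9, 6, 3, 10, 7, 12, 8).
On a 10-cycle, π^10 is the identity, so π^85 = π^5 there (85 ≡ 5 mod 10).
Stepping 5 places around the cycle: 12 → 8 → 1 → 2 → 5 → 9.

9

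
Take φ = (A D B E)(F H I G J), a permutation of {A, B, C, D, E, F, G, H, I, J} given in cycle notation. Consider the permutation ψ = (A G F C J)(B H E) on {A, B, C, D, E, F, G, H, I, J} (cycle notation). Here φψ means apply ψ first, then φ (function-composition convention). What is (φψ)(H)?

First apply ψ: ψ(H) = E, then φ(E) = A. Thus (φψ)(H) = A.

A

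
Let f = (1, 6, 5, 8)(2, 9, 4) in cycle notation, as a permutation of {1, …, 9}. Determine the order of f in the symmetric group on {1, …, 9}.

The disjoint cycles have lengths 4, 3, 1, 1.
The order of f is the least common multiple of its cycle lengths: lcm(4, 3) = 12.

12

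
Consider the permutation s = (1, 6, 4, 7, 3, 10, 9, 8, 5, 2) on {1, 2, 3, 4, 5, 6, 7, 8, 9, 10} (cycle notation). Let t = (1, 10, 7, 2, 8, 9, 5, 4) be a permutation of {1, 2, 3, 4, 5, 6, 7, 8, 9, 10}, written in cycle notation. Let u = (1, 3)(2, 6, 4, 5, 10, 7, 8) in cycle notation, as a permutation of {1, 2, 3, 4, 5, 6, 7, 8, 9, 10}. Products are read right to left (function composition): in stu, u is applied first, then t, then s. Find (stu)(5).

3

Chase 5: u(5) = 10; t(10) = 7; s(7) = 3. Hence (stu)(5) = 3.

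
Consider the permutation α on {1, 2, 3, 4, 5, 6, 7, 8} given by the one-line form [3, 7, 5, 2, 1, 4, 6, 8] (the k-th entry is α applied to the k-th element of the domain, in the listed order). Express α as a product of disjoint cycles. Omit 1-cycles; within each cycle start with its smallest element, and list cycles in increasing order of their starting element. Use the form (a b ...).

(1 3 5)(2 7 6 4)

Start at 1 and follow images: 1 → 3 → 5 → 1, giving the cycle (1 3 5).
Continuing from each remaining unvisited element yields (1 3 5)(2 7 6 4).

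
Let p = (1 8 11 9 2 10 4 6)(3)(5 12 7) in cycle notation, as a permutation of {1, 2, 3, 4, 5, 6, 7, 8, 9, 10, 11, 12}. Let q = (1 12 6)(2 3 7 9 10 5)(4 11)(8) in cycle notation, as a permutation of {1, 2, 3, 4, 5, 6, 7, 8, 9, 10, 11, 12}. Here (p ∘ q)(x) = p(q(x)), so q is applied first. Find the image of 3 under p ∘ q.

5

q(3) = 7, then p(7) = 5; composing gives (p ∘ q)(3) = 5.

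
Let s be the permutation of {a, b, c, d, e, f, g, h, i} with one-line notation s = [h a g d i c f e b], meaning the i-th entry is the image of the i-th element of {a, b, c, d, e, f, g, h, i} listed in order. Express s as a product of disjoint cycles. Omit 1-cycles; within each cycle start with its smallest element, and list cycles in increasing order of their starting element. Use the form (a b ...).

From a: a → h → e → i → b → a, closing the cycle (a h e i b).
Continuing from each remaining unvisited element yields (a h e i b)(c g f).

(a h e i b)(c g f)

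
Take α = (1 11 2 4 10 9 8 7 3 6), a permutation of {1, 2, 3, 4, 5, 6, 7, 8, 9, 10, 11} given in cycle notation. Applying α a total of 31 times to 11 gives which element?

2

11 lies in the 10-cycle (1 11 2 4 10 9 8 7 3 6).
Powers repeat with period 10 on this cycle, and 31 mod 10 = 1, so α^31(11) = α^1(11).
Stepping 1 place around the cycle: 11 → 2.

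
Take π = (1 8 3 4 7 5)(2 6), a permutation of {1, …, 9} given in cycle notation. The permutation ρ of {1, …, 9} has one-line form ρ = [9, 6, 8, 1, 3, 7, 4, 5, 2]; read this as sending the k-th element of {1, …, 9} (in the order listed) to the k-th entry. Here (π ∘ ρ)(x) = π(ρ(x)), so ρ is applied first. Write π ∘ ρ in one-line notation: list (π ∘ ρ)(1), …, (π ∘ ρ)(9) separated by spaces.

9 2 3 8 4 5 7 1 6

(π ∘ ρ)(x) = π(ρ(x)). Computing each image: π(ρ(1)) = π(9) = 9, π(ρ(2)) = π(6) = 2, π(ρ(3)) = π(8) = 3, π(ρ(4)) = π(1) = 8, π(ρ(5)) = π(3) = 4, π(ρ(6)) = π(7) = 5, π(ρ(7)) = π(4) = 7, π(ρ(8)) = π(5) = 1, π(ρ(9)) = π(2) = 6.
Hence π ∘ ρ = [9 2 3 8 4 5 7 1 6].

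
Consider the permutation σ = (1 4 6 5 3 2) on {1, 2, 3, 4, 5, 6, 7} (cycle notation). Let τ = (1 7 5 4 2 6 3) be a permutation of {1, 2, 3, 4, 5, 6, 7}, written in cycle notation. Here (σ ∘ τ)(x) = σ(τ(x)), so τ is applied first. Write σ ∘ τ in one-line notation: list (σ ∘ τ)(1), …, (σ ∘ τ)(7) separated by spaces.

For each element, apply τ then σ: 1 → 7 → 7; 2 → 6 → 5; 3 → 1 → 4; 4 → 2 → 1; 5 → 4 → 6; 6 → 3 → 2; 7 → 5 → 3.
Collecting the images, σ ∘ τ = [7 5 4 1 6 2 3].

7 5 4 1 6 2 3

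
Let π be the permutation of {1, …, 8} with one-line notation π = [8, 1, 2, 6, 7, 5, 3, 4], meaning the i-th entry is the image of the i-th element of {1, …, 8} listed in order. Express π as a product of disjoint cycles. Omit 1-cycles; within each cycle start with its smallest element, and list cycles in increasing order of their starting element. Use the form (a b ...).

(1 8 4 6 5 7 3 2)

Iterating π from 1 gives 1 → 8 → 4 → 6 → 5 → 7 → 3 → 2 → 1; that is the 8-cycle (1 8 4 6 5 7 3 2).
Repeating from the next unused element and collecting all non-trivial cycles gives (1 8 4 6 5 7 3 2).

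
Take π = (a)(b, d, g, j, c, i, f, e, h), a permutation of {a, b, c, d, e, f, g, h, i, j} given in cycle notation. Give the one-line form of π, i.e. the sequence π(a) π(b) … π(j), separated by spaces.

a d i g h e j b f c

Reading each image from the cycles: a→a, b→d, c→i, d→g, e→h, f→e, g→j, h→b, i→f, j→c.
So the one-line form is a d i g h e j b f c.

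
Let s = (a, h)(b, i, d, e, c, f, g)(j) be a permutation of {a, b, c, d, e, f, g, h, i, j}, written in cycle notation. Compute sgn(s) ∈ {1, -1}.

The cycle lengths are 7, 2, 1.
A cycle is odd iff its length is even; s has 1 even-length cycle, so sgn(s) = (−1)^1 and s is odd.

-1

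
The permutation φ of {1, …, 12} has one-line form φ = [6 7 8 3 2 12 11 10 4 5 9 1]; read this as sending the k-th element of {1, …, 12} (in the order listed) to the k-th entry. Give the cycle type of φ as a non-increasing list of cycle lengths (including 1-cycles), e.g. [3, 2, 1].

[9, 3]

The disjoint cycles are (1, 6, 12)(2, 7, 11, 9, 4, 3, 8, 10, 5), with lengths 9, 3 in non-increasing order.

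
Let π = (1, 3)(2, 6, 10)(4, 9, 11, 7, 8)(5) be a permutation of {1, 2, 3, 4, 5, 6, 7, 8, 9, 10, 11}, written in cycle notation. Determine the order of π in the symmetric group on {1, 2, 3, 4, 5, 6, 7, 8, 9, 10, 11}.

30

The cycle type of π is (5, 3, 2, 1).
Since disjoint cycles commute, ord(π) = lcm(5, 3, 2) = 30.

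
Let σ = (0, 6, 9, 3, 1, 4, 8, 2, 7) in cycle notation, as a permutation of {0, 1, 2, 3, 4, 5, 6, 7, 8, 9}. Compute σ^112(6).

6 lies in the 9-cycle (0, 6, 9, 3, 1, 4, 8, 2, 7).
Powers repeat with period 9 on this cycle, and 112 mod 9 = 4, so σ^112(6) = σ^4(6).
Advancing 4 steps from 6: 6 → 9 → 3 → 1 → 4.

4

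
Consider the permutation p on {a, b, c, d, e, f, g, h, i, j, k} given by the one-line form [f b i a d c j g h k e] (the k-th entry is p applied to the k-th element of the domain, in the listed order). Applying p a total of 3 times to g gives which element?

Tracing g → j → … returns to g after 10 steps, so g lies in a 10-cycle (a, f, c, i, h, g, j, k, e, d).
Advancing 3 steps from g: g → j → k → e.

e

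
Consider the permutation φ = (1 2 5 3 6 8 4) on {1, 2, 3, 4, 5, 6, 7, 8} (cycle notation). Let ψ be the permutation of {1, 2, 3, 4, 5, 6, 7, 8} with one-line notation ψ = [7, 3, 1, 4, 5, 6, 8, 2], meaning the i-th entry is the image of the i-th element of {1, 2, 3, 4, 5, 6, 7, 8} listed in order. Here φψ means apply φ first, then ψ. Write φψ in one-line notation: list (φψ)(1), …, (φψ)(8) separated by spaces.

For each element, apply φ then ψ: 1 → 2 → 3; 2 → 5 → 5; 3 → 6 → 6; 4 → 1 → 7; 5 → 3 → 1; 6 → 8 → 2; 7 → 7 → 8; 8 → 4 → 4.
Collecting the images, φψ = [3 5 6 7 1 2 8 4].

3 5 6 7 1 2 8 4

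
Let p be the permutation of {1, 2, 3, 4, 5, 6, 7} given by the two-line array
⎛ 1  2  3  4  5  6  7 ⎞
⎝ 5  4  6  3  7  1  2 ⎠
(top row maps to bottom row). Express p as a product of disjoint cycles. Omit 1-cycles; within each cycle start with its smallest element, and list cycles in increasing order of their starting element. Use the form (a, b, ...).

(1, 5, 7, 2, 4, 3, 6)

From 1: 1 → 5 → 7 → 2 → 4 → 3 → 6 → 1, closing the cycle (1, 5, 7, 2, 4, 3, 6).
Repeating from the next unused element and collecting all non-trivial cycles gives (1, 5, 7, 2, 4, 3, 6).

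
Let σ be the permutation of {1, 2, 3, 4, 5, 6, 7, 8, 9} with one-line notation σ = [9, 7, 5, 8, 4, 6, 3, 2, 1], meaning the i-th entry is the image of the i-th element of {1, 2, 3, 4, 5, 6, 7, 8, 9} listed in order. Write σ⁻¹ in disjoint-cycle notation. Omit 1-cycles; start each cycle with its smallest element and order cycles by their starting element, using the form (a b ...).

The cycle decomposition of σ is (1 9)(2 7 3 5 4 8).
The inverse reverses every cycle; in canonical form, σ⁻¹ = (1 9)(2 8 4 5 3 7).

(1 9)(2 8 4 5 3 7)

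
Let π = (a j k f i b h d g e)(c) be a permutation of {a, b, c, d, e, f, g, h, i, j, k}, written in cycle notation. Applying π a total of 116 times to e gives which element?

b

e lies in the 10-cycle (a j k f i b h d g e).
Powers repeat with period 10 on this cycle, and 116 mod 10 = 6, so π^116(e) = π^6(e).
Stepping 6 places around the cycle: e → a → j → k → f → i → b.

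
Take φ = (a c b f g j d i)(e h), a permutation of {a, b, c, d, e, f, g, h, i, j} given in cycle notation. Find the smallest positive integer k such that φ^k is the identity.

8

The disjoint cycles have lengths 8, 2.
The order of φ is the least common multiple of its cycle lengths: lcm(8, 2) = 8.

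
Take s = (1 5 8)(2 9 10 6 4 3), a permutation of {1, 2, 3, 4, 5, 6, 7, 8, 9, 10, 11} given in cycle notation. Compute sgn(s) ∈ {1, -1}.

-1

The cycle lengths are 6, 3, 1, 1.
A cycle of length ℓ contributes ℓ−1 transpositions, so s is a product of 5 + 2 = 7 transpositions — odd.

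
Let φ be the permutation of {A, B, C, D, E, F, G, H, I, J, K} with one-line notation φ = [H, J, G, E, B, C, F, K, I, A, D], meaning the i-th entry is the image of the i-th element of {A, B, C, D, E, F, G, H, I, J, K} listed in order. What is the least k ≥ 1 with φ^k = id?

Writing φ as disjoint cycles, the cycle lengths are 7, 3, 1.
Since disjoint cycles commute, ord(φ) = lcm(7, 3) = 21.

21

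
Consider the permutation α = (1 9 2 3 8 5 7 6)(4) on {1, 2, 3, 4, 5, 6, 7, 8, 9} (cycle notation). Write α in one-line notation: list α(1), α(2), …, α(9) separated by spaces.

Image by image: 1↦9, 2↦3, 3↦8, 4↦4, 5↦7, 6↦1, 7↦6, 8↦5, 9↦2.
Listing these in domain order gives 9 3 8 4 7 1 6 5 2.

9 3 8 4 7 1 6 5 2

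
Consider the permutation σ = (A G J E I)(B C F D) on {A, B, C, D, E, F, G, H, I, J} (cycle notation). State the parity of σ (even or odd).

odd

The cycle lengths are 5, 4, 1.
A cycle is odd iff its length is even; σ has 1 even-length cycle, so sgn(σ) = (−1)^1 and σ is odd.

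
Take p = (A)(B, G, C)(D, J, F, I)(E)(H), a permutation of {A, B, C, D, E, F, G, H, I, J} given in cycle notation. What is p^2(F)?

F lies in the 4-cycle (D, J, F, I).
Advancing 2 steps from F: F → I → D.

D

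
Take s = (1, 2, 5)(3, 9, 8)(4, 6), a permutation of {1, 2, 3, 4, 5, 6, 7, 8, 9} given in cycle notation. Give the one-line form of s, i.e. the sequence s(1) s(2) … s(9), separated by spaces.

2 5 9 6 1 4 7 3 8

Reading each image from the cycles: 1↦2, 2↦5, 3↦9, 4↦6, 5↦1, 6↦4, 7↦7, 8↦3, 9↦8.
Listing these in domain order gives 2 5 9 6 1 4 7 3 8.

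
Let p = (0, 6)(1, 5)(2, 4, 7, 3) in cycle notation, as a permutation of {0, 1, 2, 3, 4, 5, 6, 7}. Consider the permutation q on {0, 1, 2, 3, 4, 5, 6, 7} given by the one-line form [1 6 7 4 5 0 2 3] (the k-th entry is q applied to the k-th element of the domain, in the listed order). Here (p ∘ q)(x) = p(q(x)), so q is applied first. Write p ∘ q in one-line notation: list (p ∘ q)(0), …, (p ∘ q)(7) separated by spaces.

(p ∘ q)(x) = p(q(x)). Computing each image: p(q(0)) = p(1) = 5, p(q(1)) = p(6) = 0, p(q(2)) = p(7) = 3, p(q(3)) = p(4) = 7, p(q(4)) = p(5) = 1, p(q(5)) = p(0) = 6, p(q(6)) = p(2) = 4, p(q(7)) = p(3) = 2.
Hence p ∘ q = [5 0 3 7 1 6 4 2].

5 0 3 7 1 6 4 2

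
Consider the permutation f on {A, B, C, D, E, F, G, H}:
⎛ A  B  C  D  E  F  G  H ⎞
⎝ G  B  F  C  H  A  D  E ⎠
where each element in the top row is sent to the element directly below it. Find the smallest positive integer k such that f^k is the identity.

10

Decomposing into disjoint cycles gives cycle lengths 5, 2, 1.
Since disjoint cycles commute, ord(f) = lcm(5, 2) = 10.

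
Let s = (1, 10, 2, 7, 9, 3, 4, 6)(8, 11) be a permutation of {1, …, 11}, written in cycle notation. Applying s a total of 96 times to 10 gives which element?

10 lies in the 8-cycle (1, 10, 2, 7, 9, 3, 4, 6).
Since the cycle has length 8, s^96 acts on it the same as s^0 (96 mod 8 = 0).
So s^96(10) = 10.

10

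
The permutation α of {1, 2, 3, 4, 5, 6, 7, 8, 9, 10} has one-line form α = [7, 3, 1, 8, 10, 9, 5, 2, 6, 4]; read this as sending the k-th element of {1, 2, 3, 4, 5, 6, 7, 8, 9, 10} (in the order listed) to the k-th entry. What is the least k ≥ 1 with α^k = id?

8

The disjoint-cycle form of α has cycle lengths 8, 2.
The order is lcm(8, 2) = 8.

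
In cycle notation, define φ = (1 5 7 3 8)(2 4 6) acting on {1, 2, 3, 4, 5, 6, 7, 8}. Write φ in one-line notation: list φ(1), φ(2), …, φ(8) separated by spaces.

Reading each image from the cycles: 1↦5, 2↦4, 3↦8, 4↦6, 5↦7, 6↦2, 7↦3, 8↦1.
Listing these in domain order gives 5 4 8 6 7 2 3 1.

5 4 8 6 7 2 3 1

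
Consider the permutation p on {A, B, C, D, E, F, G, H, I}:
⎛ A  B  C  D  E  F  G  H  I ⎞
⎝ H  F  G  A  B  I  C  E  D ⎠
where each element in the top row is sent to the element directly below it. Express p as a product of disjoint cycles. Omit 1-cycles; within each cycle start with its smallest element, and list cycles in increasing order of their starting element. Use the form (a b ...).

From A: A → H → E → B → F → I → D → A, closing the cycle (A H E B F I D).
Repeating from the next unused element and collecting all non-trivial cycles gives (A H E B F I D)(C G).

(A H E B F I D)(C G)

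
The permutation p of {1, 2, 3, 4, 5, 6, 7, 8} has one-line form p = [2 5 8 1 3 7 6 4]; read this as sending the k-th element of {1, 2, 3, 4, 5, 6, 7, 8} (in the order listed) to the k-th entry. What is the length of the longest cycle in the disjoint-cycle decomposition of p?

6

Decomposing into disjoint cycles gives (1, 2, 5, 3, 8, 4)(6, 7); the longest has length 6.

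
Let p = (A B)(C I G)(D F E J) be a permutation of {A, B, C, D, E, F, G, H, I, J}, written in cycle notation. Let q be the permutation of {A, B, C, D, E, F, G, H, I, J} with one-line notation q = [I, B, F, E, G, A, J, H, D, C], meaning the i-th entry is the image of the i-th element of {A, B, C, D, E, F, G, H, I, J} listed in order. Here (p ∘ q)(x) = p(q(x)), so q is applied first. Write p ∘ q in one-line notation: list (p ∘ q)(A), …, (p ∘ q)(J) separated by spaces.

(p ∘ q)(x) = p(q(x)). Computing each image: p(q(A)) = p(I) = G, p(q(B)) = p(B) = A, p(q(C)) = p(F) = E, p(q(D)) = p(E) = J, p(q(E)) = p(G) = C, p(q(F)) = p(A) = B, p(q(G)) = p(J) = D, p(q(H)) = p(H) = H, p(q(I)) = p(D) = F, p(q(J)) = p(C) = I.
Hence p ∘ q = [G A E J C B D H F I].

G A E J C B D H F I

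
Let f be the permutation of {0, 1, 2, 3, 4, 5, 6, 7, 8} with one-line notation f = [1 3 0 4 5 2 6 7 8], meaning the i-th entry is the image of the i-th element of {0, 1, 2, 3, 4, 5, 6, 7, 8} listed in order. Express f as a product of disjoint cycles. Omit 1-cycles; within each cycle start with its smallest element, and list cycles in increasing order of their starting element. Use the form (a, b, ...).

Iterating f from 0 gives 0 → 1 → 3 → 4 → 5 → 2 → 0; that is the 6-cycle (0, 1, 3, 4, 5, 2).
Repeating from the next unused element and collecting all non-trivial cycles gives (0, 1, 3, 4, 5, 2).

(0, 1, 3, 4, 5, 2)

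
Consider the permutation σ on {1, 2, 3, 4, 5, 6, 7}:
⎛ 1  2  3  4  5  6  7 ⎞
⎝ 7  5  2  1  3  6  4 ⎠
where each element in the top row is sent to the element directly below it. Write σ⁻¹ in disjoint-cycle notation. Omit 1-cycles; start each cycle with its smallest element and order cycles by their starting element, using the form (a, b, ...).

The cycle decomposition of σ is (1, 7, 4)(2, 5, 3).
The inverse reverses every cycle; in canonical form, σ⁻¹ = (1, 4, 7)(2, 3, 5).

(1, 4, 7)(2, 3, 5)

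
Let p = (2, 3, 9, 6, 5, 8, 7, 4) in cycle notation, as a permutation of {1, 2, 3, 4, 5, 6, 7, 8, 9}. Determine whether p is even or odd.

odd

The cycle lengths are 8, 1.
A cycle is odd iff its length is even; p has 1 even-length cycle, so sgn(p) = (−1)^1 and p is odd.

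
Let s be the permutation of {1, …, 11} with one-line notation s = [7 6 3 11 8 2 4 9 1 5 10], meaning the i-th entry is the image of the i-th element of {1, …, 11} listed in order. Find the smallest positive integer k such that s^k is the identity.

Writing s as disjoint cycles, the cycle lengths are 8, 2, 1.
The order is lcm(8, 2) = 8.

8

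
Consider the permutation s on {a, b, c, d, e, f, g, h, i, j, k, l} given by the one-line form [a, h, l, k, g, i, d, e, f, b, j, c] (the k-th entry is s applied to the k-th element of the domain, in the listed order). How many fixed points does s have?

The fixed points (elements with s(x) = x) are {a}, so there is 1.

1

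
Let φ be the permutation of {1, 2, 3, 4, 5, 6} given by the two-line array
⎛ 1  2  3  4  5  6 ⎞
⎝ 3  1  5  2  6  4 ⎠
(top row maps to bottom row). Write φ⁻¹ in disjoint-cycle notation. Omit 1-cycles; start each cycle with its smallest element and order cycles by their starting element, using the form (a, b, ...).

The cycle decomposition of φ is (1, 3, 5, 6, 4, 2).
Reversing each cycle (and rotating so the smallest element leads) gives φ⁻¹ = (1, 2, 4, 6, 5, 3).

(1, 2, 4, 6, 5, 3)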